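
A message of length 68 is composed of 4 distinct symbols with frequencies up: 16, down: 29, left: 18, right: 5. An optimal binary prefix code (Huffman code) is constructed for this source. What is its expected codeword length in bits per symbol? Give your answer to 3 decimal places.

Probabilities are the counts divided by 68.
Repeatedly combine the two least-probable nodes; the expected code length is the sum of the merged weights.
merge 5/68 + 4/17 → 21/68
merge 9/34 + 21/68 → 39/68
merge 29/68 + 39/68 → 1
L = 21/68 + 39/68 + 1 = 32/17 ≈ 1.882 bits/symbol.

1.882 bits/symbol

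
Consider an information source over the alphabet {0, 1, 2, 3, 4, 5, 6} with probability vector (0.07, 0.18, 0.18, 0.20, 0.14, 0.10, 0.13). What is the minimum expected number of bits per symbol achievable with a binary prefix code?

Repeatedly combine the two least-probable nodes; the expected code length is the sum of the merged weights.
merge 7/100 + 1/10 → 17/100
merge 13/100 + 7/50 → 27/100
merge 17/100 + 9/50 → 7/20
merge 9/50 + 1/5 → 19/50
merge 27/100 + 7/20 → 31/50
merge 19/50 + 31/50 → 1
L = 17/100 + 27/100 + 7/20 + 19/50 + 31/50 + 1 = 279/100 = 2.79 bits/symbol.

2.79 bits/symbol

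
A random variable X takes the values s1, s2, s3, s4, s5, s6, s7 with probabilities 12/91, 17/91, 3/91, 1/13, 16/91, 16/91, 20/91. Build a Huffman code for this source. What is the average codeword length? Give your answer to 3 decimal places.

2.703 bits/symbol

Repeatedly combine the two least-probable nodes; the expected code length is the sum of the merged weights.
merge 3/91 + 1/13 → 10/91
merge 10/91 + 12/91 → 22/91
merge 16/91 + 16/91 → 32/91
merge 17/91 + 20/91 → 37/91
merge 22/91 + 32/91 → 54/91
merge 37/91 + 54/91 → 1
L = 10/91 + 22/91 + 32/91 + 37/91 + 54/91 + 1 = 246/91 ≈ 2.703 bits/symbol.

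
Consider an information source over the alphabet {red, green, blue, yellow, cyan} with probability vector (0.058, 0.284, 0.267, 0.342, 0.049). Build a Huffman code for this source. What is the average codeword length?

Repeatedly combine the two least-probable nodes; the expected code length is the sum of the merged weights.
merge 49/1000 + 29/500 → 107/1000
merge 107/1000 + 267/1000 → 187/500
merge 71/250 + 171/500 → 313/500
merge 187/500 + 313/500 → 1
L = 107/1000 + 187/500 + 313/500 + 1 = 2107/1000 = 2.107 bits/symbol.

2.107 bits/symbol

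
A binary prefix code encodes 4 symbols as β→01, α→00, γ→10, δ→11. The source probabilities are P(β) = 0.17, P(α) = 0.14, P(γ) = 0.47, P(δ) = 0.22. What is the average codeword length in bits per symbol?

2 bits/symbol

L̄ = Σ pᵢ·ℓᵢ = 0.17·2 + 0.14·2 + 0.47·2 + 0.22·2 = 2 bits/symbol.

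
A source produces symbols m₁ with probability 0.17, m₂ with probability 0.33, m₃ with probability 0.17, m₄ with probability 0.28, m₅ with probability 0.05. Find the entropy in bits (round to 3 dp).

H = −Σ pᵢ log₂ pᵢ.
−0.17·log₂(0.17) = 0.4346
−0.33·log₂(0.33) = 0.5278
−0.17·log₂(0.17) = 0.4346
−0.28·log₂(0.28) = 0.5142
−0.05·log₂(0.05) = 0.2161
Sum ≈ 2.1273 → 2.127 bits.

2.127 bits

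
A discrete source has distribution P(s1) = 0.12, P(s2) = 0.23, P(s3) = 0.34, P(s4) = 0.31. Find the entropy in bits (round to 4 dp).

1.9077 bits

H = −Σ pᵢ log₂ pᵢ.
−0.12·log₂(0.12) = 0.3671
−0.23·log₂(0.23) = 0.4877
−0.34·log₂(0.34) = 0.5292
−0.31·log₂(0.31) = 0.5238
Sum ≈ 1.9077 → 1.9077 bits.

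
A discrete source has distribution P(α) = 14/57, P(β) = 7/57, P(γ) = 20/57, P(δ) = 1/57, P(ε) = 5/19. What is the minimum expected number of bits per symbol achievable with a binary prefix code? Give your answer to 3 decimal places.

2.140 bits/symbol

Repeatedly combine the two least-probable nodes; the expected code length is the sum of the merged weights.
merge 1/57 + 7/57 → 8/57
merge 8/57 + 14/57 → 22/57
merge 5/19 + 20/57 → 35/57
merge 22/57 + 35/57 → 1
L = 8/57 + 22/57 + 35/57 + 1 = 122/57 ≈ 2.140 bits/symbol.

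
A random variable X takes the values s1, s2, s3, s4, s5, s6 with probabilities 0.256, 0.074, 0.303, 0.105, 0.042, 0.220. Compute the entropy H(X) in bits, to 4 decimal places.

H = −Σ pᵢ log₂ pᵢ.
−0.256·log₂(0.256) = 0.5032
−0.074·log₂(0.074) = 0.2780
−0.303·log₂(0.303) = 0.5220
−0.105·log₂(0.105) = 0.3414
−0.042·log₂(0.042) = 0.1921
−0.220·log₂(0.220) = 0.4806
Sum ≈ 2.3172 → 2.3172 bits.

2.3172 bits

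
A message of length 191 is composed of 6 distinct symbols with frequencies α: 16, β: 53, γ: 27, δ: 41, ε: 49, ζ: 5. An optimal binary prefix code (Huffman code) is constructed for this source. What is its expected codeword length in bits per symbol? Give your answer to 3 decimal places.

2.361 bits/symbol

Probabilities are the counts divided by 191.
Repeatedly combine the two least-probable nodes; the expected code length is the sum of the merged weights.
merge 5/191 + 16/191 → 21/191
merge 21/191 + 27/191 → 48/191
merge 41/191 + 48/191 → 89/191
merge 49/191 + 53/191 → 102/191
merge 89/191 + 102/191 → 1
L = 21/191 + 48/191 + 89/191 + 102/191 + 1 = 451/191 ≈ 2.361 bits/symbol.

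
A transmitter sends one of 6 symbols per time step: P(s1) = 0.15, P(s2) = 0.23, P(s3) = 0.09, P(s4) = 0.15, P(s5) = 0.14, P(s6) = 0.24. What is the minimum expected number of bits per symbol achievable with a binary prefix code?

Repeatedly combine the two least-probable nodes; the expected code length is the sum of the merged weights.
merge 9/100 + 7/50 → 23/100
merge 3/20 + 3/20 → 3/10
merge 23/100 + 23/100 → 23/50
merge 6/25 + 3/10 → 27/50
merge 23/50 + 27/50 → 1
L = 23/100 + 3/10 + 23/50 + 27/50 + 1 = 253/100 = 2.53 bits/symbol.

2.53 bits/symbol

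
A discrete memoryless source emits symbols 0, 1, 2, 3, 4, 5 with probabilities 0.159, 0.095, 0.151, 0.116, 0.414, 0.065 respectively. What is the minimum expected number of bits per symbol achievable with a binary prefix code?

2.332 bits/symbol

Repeatedly combine the two least-probable nodes; the expected code length is the sum of the merged weights.
merge 13/200 + 19/200 → 4/25
merge 29/250 + 151/1000 → 267/1000
merge 159/1000 + 4/25 → 319/1000
merge 267/1000 + 319/1000 → 293/500
merge 207/500 + 293/500 → 1
L = 4/25 + 267/1000 + 319/1000 + 293/500 + 1 = 583/250 = 2.332 bits/symbol.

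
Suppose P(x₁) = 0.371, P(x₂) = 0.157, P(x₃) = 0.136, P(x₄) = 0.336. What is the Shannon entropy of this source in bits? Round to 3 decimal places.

1.870 bits

H = −Σ pᵢ log₂ pᵢ.
−0.371·log₂(0.371) = 0.5307
−0.157·log₂(0.157) = 0.4194
−0.136·log₂(0.136) = 0.3915
−0.336·log₂(0.336) = 0.5287
Sum ≈ 1.8702 → 1.870 bits.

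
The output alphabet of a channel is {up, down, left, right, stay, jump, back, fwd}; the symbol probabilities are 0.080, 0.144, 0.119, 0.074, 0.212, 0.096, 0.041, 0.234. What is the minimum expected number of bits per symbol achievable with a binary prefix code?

2.845 bits/symbol

Repeatedly combine the two least-probable nodes; the expected code length is the sum of the merged weights.
merge 41/1000 + 37/500 → 23/200
merge 2/25 + 12/125 → 22/125
merge 23/200 + 119/1000 → 117/500
merge 18/125 + 22/125 → 8/25
merge 53/250 + 117/500 → 223/500
merge 117/500 + 8/25 → 277/500
merge 223/500 + 277/500 → 1
L = 23/200 + 22/125 + 117/500 + 8/25 + 223/500 + 277/500 + 1 = 569/200 = 2.845 bits/symbol.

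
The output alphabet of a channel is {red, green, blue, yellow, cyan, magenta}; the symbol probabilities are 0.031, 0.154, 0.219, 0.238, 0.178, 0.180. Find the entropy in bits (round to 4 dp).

H = −Σ pᵢ log₂ pᵢ.
−0.031·log₂(0.031) = 0.1554
−0.154·log₂(0.154) = 0.4156
−0.219·log₂(0.219) = 0.4798
−0.238·log₂(0.238) = 0.4929
−0.178·log₂(0.178) = 0.4432
−0.180·log₂(0.180) = 0.4453
Sum ≈ 2.4323 → 2.4323 bits.

2.4323 bits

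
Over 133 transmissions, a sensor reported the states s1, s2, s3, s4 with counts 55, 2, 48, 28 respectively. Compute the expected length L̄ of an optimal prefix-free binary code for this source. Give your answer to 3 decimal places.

Probabilities are the counts divided by 133.
Repeatedly combine the two least-probable nodes; the expected code length is the sum of the merged weights.
merge 2/133 + 4/19 → 30/133
merge 30/133 + 48/133 → 78/133
merge 55/133 + 78/133 → 1
L = 30/133 + 78/133 + 1 = 241/133 ≈ 1.812 bits/symbol.

1.812 bits/symbol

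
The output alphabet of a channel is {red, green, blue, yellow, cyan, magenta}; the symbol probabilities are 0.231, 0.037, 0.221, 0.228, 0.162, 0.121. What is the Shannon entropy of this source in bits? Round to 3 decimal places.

H = −Σ pᵢ log₂ pᵢ.
−0.231·log₂(0.231) = 0.4883
−0.037·log₂(0.037) = 0.1760
−0.221·log₂(0.221) = 0.4813
−0.228·log₂(0.228) = 0.4863
−0.162·log₂(0.162) = 0.4254
−0.121·log₂(0.121) = 0.3687
Sum ≈ 2.4260 → 2.426 bits.

2.426 bits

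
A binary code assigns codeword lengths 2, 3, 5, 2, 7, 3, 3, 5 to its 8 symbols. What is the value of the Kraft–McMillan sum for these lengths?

With common denominator 2^7 = 128: Σ 2^(−ℓᵢ) = 32/128 + 16/128 + 4/128 + 32/128 + 1/128 + 16/128 + 16/128 + 4/128 = 121/128 = 0.9453125.

0.9453125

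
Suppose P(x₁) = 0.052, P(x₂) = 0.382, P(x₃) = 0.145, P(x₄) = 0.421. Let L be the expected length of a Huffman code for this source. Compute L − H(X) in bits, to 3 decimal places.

0.094 bits

Entropy H = −Σ p log₂ p ≈ 1.6816 bits.
Huffman merges: 13/250+29/200→197/1000; 197/1000+191/500→579/1000; 421/1000+579/1000→1. L = 222/125 ≈ 1.7760.
L − H = 1.7760 − 1.6816 = 0.094 bits.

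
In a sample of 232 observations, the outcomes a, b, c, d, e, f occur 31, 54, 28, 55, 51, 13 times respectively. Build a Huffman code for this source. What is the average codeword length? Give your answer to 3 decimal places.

Probabilities are the counts divided by 232.
Repeatedly combine the two least-probable nodes; the expected code length is the sum of the merged weights.
merge 13/232 + 7/58 → 41/232
merge 31/232 + 41/232 → 9/29
merge 51/232 + 27/116 → 105/232
merge 55/232 + 9/29 → 127/232
merge 105/232 + 127/232 → 1
L = 41/232 + 9/29 + 105/232 + 127/232 + 1 = 577/232 ≈ 2.487 bits/symbol.

2.487 bits/symbol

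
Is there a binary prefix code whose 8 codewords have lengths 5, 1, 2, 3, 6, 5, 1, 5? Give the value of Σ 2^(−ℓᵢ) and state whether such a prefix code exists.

1.484375; no

With common denominator 2^6 = 64: Σ 2^(−ℓᵢ) = 2/64 + 32/64 + 16/64 + 8/64 + 1/64 + 2/64 + 32/64 + 2/64 = 95/64 = 1.484375.
Kraft's inequality requires Σ ≤ 1; here Σ = 1.484375 > 1, so no such prefix code exists.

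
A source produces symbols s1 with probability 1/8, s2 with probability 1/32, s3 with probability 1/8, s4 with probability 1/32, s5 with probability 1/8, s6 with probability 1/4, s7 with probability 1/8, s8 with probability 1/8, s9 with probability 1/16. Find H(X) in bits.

Each probability is a power of 1/2, so log₂(1/p) is an integer.
H = Σ p·log₂(1/p) = 1/8·3 + 1/32·5 + 1/8·3 + 1/32·5 + 1/8·3 + 1/4·2 + 1/8·3 + 1/8·3 + 1/16·4 = 2.9375 bits.

2.9375 bits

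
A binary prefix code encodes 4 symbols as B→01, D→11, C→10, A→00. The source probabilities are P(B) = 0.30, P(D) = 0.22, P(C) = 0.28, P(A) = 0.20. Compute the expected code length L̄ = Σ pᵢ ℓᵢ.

2 bits/symbol

L̄ = Σ pᵢ·ℓᵢ = 0.30·2 + 0.22·2 + 0.28·2 + 0.20·2 = 2 bits/symbol.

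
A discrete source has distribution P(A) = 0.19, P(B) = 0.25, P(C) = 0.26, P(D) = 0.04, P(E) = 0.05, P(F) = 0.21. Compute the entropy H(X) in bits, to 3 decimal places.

H = −Σ pᵢ log₂ pᵢ.
−0.19·log₂(0.19) = 0.4552
−0.25·log₂(0.25) = 0.5000
−0.26·log₂(0.26) = 0.5053
−0.04·log₂(0.04) = 0.1858
−0.05·log₂(0.05) = 0.2161
−0.21·log₂(0.21) = 0.4728
Sum ≈ 2.3352 → 2.335 bits.

2.335 bits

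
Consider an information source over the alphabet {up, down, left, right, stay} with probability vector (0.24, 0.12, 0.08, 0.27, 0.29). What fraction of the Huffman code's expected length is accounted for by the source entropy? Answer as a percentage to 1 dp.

Entropy H = −Σ p log₂ p ≈ 2.1806 bits.
Huffman merges: 2/25+3/25→1/5; 1/5+6/25→11/25; 27/100+29/100→14/25; 11/25+14/25→1. L = 11/5 ≈ 2.2000.
Efficiency = H/L = 2.1806/2.2000 = 99.1%.

99.1%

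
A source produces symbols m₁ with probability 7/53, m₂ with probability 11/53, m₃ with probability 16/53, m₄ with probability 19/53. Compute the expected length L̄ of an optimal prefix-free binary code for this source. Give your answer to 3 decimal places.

Repeatedly combine the two least-probable nodes; the expected code length is the sum of the merged weights.
merge 7/53 + 11/53 → 18/53
merge 16/53 + 18/53 → 34/53
merge 19/53 + 34/53 → 1
L = 18/53 + 34/53 + 1 = 105/53 ≈ 1.981 bits/symbol.

1.981 bits/symbol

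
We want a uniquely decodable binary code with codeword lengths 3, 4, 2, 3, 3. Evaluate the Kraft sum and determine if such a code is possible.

0.6875; yes

With common denominator 2^4 = 16: Σ 2^(−ℓᵢ) = 2/16 + 1/16 + 4/16 + 2/16 + 2/16 = 11/16 = 0.6875.
Kraft's inequality requires Σ ≤ 1; here Σ = 0.6875 ≤ 1, so such a prefix code exists.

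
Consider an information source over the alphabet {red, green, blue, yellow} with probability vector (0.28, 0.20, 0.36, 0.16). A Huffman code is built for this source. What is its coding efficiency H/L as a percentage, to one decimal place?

Entropy H = −Σ p log₂ p ≈ 1.9322 bits.
Huffman merges: 4/25+1/5→9/25; 7/25+9/25→16/25; 9/25+16/25→1. L = 2 ≈ 2.0000.
Efficiency = H/L = 1.9322/2.0000 = 96.6%.

96.6%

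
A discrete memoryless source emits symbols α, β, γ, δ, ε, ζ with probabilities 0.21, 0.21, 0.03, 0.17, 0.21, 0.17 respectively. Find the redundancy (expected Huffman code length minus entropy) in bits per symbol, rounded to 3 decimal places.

Entropy H = −Σ p log₂ p ≈ 2.4394 bits.
Huffman merges: 3/100+17/100→1/5; 17/100+1/5→37/100; 21/100+21/100→21/50; 21/100+37/100→29/50; 21/50+29/50→1. L = 257/100 ≈ 2.5700.
L − H = 2.5700 − 2.4394 = 0.131 bits.

0.131 bits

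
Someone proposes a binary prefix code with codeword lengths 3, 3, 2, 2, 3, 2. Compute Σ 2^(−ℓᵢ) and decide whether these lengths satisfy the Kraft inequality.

1.125; no

With common denominator 2^3 = 8: Σ 2^(−ℓᵢ) = 1/8 + 1/8 + 2/8 + 2/8 + 1/8 + 2/8 = 9/8 = 1.125.
Kraft's inequality requires Σ ≤ 1; here Σ = 1.125 > 1, so no such prefix code exists.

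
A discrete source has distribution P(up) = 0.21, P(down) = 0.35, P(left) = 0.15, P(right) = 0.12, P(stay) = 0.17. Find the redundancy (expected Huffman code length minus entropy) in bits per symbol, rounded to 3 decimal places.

Entropy H = −Σ p log₂ p ≈ 2.2151 bits.
Huffman merges: 3/25+3/20→27/100; 17/100+21/100→19/50; 27/100+7/20→31/50; 19/50+31/50→1. L = 227/100 ≈ 2.2700.
L − H = 2.2700 − 2.2151 = 0.055 bits.

0.055 bits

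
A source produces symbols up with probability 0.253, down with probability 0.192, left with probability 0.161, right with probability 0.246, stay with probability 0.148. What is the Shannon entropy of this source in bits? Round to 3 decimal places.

2.289 bits

H = −Σ pᵢ log₂ pᵢ.
−0.253·log₂(0.253) = 0.5016
−0.192·log₂(0.192) = 0.4571
−0.161·log₂(0.161) = 0.4242
−0.246·log₂(0.246) = 0.4977
−0.148·log₂(0.148) = 0.4079
Sum ≈ 2.2886 → 2.289 bits.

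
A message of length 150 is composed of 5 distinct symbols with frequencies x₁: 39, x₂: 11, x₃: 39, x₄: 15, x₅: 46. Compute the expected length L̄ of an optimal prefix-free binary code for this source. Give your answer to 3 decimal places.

Probabilities are the counts divided by 150.
Repeatedly combine the two least-probable nodes; the expected code length is the sum of the merged weights.
merge 11/150 + 1/10 → 13/75
merge 13/75 + 13/50 → 13/30
merge 13/50 + 23/75 → 17/30
merge 13/30 + 17/30 → 1
L = 13/75 + 13/30 + 17/30 + 1 = 163/75 ≈ 2.173 bits/symbol.

2.173 bits/symbol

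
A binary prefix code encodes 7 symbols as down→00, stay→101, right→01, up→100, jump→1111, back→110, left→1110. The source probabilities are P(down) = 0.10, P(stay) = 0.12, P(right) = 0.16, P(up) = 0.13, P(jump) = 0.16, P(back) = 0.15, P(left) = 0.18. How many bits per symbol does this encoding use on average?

L̄ = Σ pᵢ·ℓᵢ = 0.10·2 + 0.12·3 + 0.16·2 + 0.13·3 + 0.16·4 + 0.15·3 + 0.18·4 = 3.08 bits/symbol.

3.08 bits/symbol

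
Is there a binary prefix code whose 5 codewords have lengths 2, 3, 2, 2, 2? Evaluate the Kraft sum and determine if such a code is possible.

With common denominator 2^3 = 8: Σ 2^(−ℓᵢ) = 2/8 + 1/8 + 2/8 + 2/8 + 2/8 = 9/8 = 1.125.
Kraft's inequality requires Σ ≤ 1; here Σ = 1.125 > 1, so no such prefix code exists.

1.125; no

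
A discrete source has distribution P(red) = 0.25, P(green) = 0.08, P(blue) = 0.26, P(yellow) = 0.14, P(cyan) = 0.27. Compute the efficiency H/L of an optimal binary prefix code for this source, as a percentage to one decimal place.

Entropy H = −Σ p log₂ p ≈ 2.2039 bits.
Huffman merges: 2/25+7/50→11/50; 11/50+1/4→47/100; 13/50+27/100→53/100; 47/100+53/100→1. L = 111/50 ≈ 2.2200.
Efficiency = H/L = 2.2039/2.2200 = 99.3%.

99.3%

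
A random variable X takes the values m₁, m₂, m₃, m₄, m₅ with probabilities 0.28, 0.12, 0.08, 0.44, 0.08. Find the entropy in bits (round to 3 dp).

H = −Σ pᵢ log₂ pᵢ.
−0.28·log₂(0.28) = 0.5142
−0.12·log₂(0.12) = 0.3671
−0.08·log₂(0.08) = 0.2915
−0.44·log₂(0.44) = 0.5211
−0.08·log₂(0.08) = 0.2915
Sum ≈ 1.9855 → 1.985 bits.

1.985 bits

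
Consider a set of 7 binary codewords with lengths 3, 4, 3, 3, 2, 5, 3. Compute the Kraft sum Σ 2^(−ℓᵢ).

With common denominator 2^5 = 32: Σ 2^(−ℓᵢ) = 4/32 + 2/32 + 4/32 + 4/32 + 8/32 + 1/32 + 4/32 = 27/32 = 0.84375.

0.84375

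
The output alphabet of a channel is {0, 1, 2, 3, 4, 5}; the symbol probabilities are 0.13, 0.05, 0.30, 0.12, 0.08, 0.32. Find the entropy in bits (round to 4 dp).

H = −Σ pᵢ log₂ pᵢ.
−0.13·log₂(0.13) = 0.3826
−0.05·log₂(0.05) = 0.2161
−0.30·log₂(0.30) = 0.5211
−0.12·log₂(0.12) = 0.3671
−0.08·log₂(0.08) = 0.2915
−0.32·log₂(0.32) = 0.5260
Sum ≈ 2.3044 → 2.3044 bits.

2.3044 bits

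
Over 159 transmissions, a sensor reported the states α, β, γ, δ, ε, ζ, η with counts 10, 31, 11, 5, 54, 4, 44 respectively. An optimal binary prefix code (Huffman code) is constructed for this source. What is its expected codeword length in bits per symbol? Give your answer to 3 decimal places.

2.365 bits/symbol

Probabilities are the counts divided by 159.
Repeatedly combine the two least-probable nodes; the expected code length is the sum of the merged weights.
merge 4/159 + 5/159 → 3/53
merge 3/53 + 10/159 → 19/159
merge 11/159 + 19/159 → 10/53
merge 10/53 + 31/159 → 61/159
merge 44/159 + 18/53 → 98/159
merge 61/159 + 98/159 → 1
L = 3/53 + 19/159 + 10/53 + 61/159 + 98/159 + 1 = 376/159 ≈ 2.365 bits/symbol.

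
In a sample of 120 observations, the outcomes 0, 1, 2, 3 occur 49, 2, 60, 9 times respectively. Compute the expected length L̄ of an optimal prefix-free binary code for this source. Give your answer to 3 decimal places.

Probabilities are the counts divided by 120.
Repeatedly combine the two least-probable nodes; the expected code length is the sum of the merged weights.
merge 1/60 + 3/40 → 11/120
merge 11/120 + 49/120 → 1/2
merge 1/2 + 1/2 → 1
L = 11/120 + 1/2 + 1 = 191/120 ≈ 1.592 bits/symbol.

1.592 bits/symbol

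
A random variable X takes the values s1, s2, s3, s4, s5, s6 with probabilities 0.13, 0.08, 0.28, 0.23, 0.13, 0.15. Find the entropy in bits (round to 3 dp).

2.469 bits

H = −Σ pᵢ log₂ pᵢ.
−0.13·log₂(0.13) = 0.3826
−0.08·log₂(0.08) = 0.2915
−0.28·log₂(0.28) = 0.5142
−0.23·log₂(0.23) = 0.4877
−0.13·log₂(0.13) = 0.3826
−0.15·log₂(0.15) = 0.4105
Sum ≈ 2.4692 → 2.469 bits.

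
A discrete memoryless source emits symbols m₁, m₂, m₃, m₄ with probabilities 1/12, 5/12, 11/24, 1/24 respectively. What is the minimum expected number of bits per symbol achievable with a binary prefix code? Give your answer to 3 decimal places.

Repeatedly combine the two least-probable nodes; the expected code length is the sum of the merged weights.
merge 1/24 + 1/12 → 1/8
merge 1/8 + 5/12 → 13/24
merge 11/24 + 13/24 → 1
L = 1/8 + 13/24 + 1 = 5/3 ≈ 1.667 bits/symbol.

1.667 bits/symbol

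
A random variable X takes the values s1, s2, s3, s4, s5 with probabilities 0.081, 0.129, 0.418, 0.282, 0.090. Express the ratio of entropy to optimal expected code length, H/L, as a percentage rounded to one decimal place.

Entropy H = −Σ p log₂ p ≈ 2.0285 bits.
Huffman merges: 81/1000+9/100→171/1000; 129/1000+171/1000→3/10; 141/500+3/10→291/500; 209/500+291/500→1. L = 2053/1000 ≈ 2.0530.
Efficiency = H/L = 2.0285/2.0530 = 98.8%.

98.8%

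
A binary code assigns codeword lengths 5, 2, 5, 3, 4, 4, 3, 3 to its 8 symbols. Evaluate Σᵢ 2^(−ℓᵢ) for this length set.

0.8125

With common denominator 2^5 = 32: Σ 2^(−ℓᵢ) = 1/32 + 8/32 + 1/32 + 4/32 + 2/32 + 2/32 + 4/32 + 4/32 = 26/32 = 0.8125.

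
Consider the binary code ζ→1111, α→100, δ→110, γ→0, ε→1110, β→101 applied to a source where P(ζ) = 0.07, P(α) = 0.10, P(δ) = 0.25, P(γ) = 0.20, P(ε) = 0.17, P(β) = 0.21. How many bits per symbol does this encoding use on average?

L̄ = Σ pᵢ·ℓᵢ = 0.07·4 + 0.10·3 + 0.25·3 + 0.20·1 + 0.17·4 + 0.21·3 = 2.84 bits/symbol.

2.84 bits/symbol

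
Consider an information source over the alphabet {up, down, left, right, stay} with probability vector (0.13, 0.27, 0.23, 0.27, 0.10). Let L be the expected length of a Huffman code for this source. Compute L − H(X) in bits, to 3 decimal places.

Entropy H = −Σ p log₂ p ≈ 2.2225 bits.
Huffman merges: 1/10+13/100→23/100; 23/100+23/100→23/50; 27/100+27/100→27/50; 23/50+27/50→1. L = 223/100 ≈ 2.2300.
L − H = 2.2300 − 2.2225 = 0.007 bits.

0.007 bits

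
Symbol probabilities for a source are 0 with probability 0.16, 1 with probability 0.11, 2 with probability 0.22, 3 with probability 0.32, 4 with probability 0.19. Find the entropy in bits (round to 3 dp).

2.235 bits

H = −Σ pᵢ log₂ pᵢ.
−0.16·log₂(0.16) = 0.4230
−0.11·log₂(0.11) = 0.3503
−0.22·log₂(0.22) = 0.4806
−0.32·log₂(0.32) = 0.5260
−0.19·log₂(0.19) = 0.4552
Sum ≈ 2.2351 → 2.235 bits.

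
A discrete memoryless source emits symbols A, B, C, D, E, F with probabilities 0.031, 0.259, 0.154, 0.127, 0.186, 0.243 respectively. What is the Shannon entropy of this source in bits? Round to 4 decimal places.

H = −Σ pᵢ log₂ pᵢ.
−0.031·log₂(0.031) = 0.1554
−0.259·log₂(0.259) = 0.5048
−0.154·log₂(0.154) = 0.4156
−0.127·log₂(0.127) = 0.3781
−0.186·log₂(0.186) = 0.4514
−0.243·log₂(0.243) = 0.4960
Sum ≈ 2.4012 → 2.4012 bits.

2.4012 bits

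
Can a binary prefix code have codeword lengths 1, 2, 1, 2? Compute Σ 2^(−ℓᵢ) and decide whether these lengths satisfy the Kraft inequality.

With common denominator 2^2 = 4: Σ 2^(−ℓᵢ) = 2/4 + 1/4 + 2/4 + 1/4 = 6/4 = 1.5.
Kraft's inequality requires Σ ≤ 1; here Σ = 1.5 > 1, so no such prefix code exists.

1.5; no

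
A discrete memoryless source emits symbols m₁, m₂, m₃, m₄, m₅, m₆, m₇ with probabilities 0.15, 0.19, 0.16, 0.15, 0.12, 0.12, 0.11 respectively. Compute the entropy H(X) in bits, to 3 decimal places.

H = −Σ pᵢ log₂ pᵢ.
−0.15·log₂(0.15) = 0.4105
−0.19·log₂(0.19) = 0.4552
−0.16·log₂(0.16) = 0.4230
−0.15·log₂(0.15) = 0.4105
−0.12·log₂(0.12) = 0.3671
−0.12·log₂(0.12) = 0.3671
−0.11·log₂(0.11) = 0.3503
Sum ≈ 2.7838 → 2.784 bits.

2.784 bits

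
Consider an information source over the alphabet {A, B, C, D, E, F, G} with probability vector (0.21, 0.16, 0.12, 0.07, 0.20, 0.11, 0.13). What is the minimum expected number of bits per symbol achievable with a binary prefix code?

2.77 bits/symbol

Repeatedly combine the two least-probable nodes; the expected code length is the sum of the merged weights.
merge 7/100 + 11/100 → 9/50
merge 3/25 + 13/100 → 1/4
merge 4/25 + 9/50 → 17/50
merge 1/5 + 21/100 → 41/100
merge 1/4 + 17/50 → 59/100
merge 41/100 + 59/100 → 1
L = 9/50 + 1/4 + 17/50 + 41/100 + 59/100 + 1 = 277/100 = 2.77 bits/symbol.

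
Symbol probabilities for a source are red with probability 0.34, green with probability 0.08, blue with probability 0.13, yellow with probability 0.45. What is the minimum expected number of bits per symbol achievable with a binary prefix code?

Repeatedly combine the two least-probable nodes; the expected code length is the sum of the merged weights.
merge 2/25 + 13/100 → 21/100
merge 21/100 + 17/50 → 11/20
merge 9/20 + 11/20 → 1
L = 21/100 + 11/20 + 1 = 44/25 = 1.76 bits/symbol.

1.76 bits/symbol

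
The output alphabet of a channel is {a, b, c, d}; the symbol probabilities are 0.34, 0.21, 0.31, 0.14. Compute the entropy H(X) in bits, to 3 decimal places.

1.923 bits

H = −Σ pᵢ log₂ pᵢ.
−0.34·log₂(0.34) = 0.5292
−0.21·log₂(0.21) = 0.4728
−0.31·log₂(0.31) = 0.5238
−0.14·log₂(0.14) = 0.3971
Sum ≈ 1.9229 → 1.923 bits.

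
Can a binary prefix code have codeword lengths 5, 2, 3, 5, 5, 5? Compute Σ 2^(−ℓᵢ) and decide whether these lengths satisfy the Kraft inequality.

With common denominator 2^5 = 32: Σ 2^(−ℓᵢ) = 1/32 + 8/32 + 4/32 + 1/32 + 1/32 + 1/32 = 16/32 = 0.5.
Kraft's inequality requires Σ ≤ 1; here Σ = 0.5 ≤ 1, so such a prefix code exists.

0.5; yes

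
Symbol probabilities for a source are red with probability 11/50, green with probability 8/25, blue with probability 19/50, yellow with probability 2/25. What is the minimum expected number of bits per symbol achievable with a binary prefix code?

Repeatedly combine the two least-probable nodes; the expected code length is the sum of the merged weights.
merge 2/25 + 11/50 → 3/10
merge 3/10 + 8/25 → 31/50
merge 19/50 + 31/50 → 1
L = 3/10 + 31/50 + 1 = 48/25 = 1.92 bits/symbol.

1.92 bits/symbol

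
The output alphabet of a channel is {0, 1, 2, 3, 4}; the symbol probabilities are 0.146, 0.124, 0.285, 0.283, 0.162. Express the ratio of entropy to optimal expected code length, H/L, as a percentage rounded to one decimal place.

98.5%

Entropy H = −Σ p log₂ p ≈ 2.2356 bits.
Huffman merges: 31/250+73/500→27/100; 81/500+27/100→54/125; 283/1000+57/200→71/125; 54/125+71/125→1. L = 227/100 ≈ 2.2700.
Efficiency = H/L = 2.2356/2.2700 = 98.5%.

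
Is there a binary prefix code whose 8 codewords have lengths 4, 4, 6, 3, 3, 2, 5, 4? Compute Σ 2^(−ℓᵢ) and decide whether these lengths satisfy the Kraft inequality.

With common denominator 2^6 = 64: Σ 2^(−ℓᵢ) = 4/64 + 4/64 + 1/64 + 8/64 + 8/64 + 16/64 + 2/64 + 4/64 = 47/64 = 0.734375.
Kraft's inequality requires Σ ≤ 1; here Σ = 0.734375 ≤ 1, so such a prefix code exists.

0.734375; yes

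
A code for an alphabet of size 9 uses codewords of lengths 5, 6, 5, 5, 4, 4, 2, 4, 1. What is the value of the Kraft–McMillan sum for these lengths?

With common denominator 2^6 = 64: Σ 2^(−ℓᵢ) = 2/64 + 1/64 + 2/64 + 2/64 + 4/64 + 4/64 + 16/64 + 4/64 + 32/64 = 67/64 = 1.046875.

1.046875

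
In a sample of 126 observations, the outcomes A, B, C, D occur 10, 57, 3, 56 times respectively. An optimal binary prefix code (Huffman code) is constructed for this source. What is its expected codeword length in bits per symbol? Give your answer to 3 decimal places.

Probabilities are the counts divided by 126.
Repeatedly combine the two least-probable nodes; the expected code length is the sum of the merged weights.
merge 1/42 + 5/63 → 13/126
merge 13/126 + 4/9 → 23/42
merge 19/42 + 23/42 → 1
L = 13/126 + 23/42 + 1 = 104/63 ≈ 1.651 bits/symbol.

1.651 bits/symbol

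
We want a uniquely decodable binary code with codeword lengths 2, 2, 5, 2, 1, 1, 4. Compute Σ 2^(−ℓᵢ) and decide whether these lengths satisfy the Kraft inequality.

1.84375; no

With common denominator 2^5 = 32: Σ 2^(−ℓᵢ) = 8/32 + 8/32 + 1/32 + 8/32 + 16/32 + 16/32 + 2/32 = 59/32 = 1.84375.
Kraft's inequality requires Σ ≤ 1; here Σ = 1.84375 > 1, so no such prefix code exists.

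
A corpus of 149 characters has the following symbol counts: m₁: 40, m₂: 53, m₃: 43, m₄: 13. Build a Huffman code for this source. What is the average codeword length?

2 bits/symbol

Probabilities are the counts divided by 149.
Repeatedly combine the two least-probable nodes; the expected code length is the sum of the merged weights.
merge 13/149 + 40/149 → 53/149
merge 43/149 + 53/149 → 96/149
merge 53/149 + 96/149 → 1
L = 53/149 + 96/149 + 1 = 2 bits/symbol.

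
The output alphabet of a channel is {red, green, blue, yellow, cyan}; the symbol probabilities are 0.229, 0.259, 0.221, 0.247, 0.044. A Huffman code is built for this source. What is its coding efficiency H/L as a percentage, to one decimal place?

95.8%

Entropy H = −Σ p log₂ p ≈ 2.1697 bits.
Huffman merges: 11/250+221/1000→53/200; 229/1000+247/1000→119/250; 259/1000+53/200→131/250; 119/250+131/250→1. L = 453/200 ≈ 2.2650.
Efficiency = H/L = 2.1697/2.2650 = 95.8%.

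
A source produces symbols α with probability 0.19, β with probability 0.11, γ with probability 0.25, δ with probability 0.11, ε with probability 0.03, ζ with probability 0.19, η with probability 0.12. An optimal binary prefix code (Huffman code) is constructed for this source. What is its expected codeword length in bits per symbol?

Repeatedly combine the two least-probable nodes; the expected code length is the sum of the merged weights.
merge 3/100 + 11/100 → 7/50
merge 11/100 + 3/25 → 23/100
merge 7/50 + 19/100 → 33/100
merge 19/100 + 23/100 → 21/50
merge 1/4 + 33/100 → 29/50
merge 21/50 + 29/50 → 1
L = 7/50 + 23/100 + 33/100 + 21/50 + 29/50 + 1 = 27/10 = 2.7 bits/symbol.

2.7 bits/symbol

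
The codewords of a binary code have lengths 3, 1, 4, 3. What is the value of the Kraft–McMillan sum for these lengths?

0.8125

With common denominator 2^4 = 16: Σ 2^(−ℓᵢ) = 2/16 + 8/16 + 1/16 + 2/16 = 13/16 = 0.8125.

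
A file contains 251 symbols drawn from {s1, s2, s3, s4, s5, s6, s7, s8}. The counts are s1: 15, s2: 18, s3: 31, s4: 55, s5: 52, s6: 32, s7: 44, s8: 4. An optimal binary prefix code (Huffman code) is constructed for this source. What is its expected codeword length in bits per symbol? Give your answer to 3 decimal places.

2.797 bits/symbol

Probabilities are the counts divided by 251.
Repeatedly combine the two least-probable nodes; the expected code length is the sum of the merged weights.
merge 4/251 + 15/251 → 19/251
merge 18/251 + 19/251 → 37/251
merge 31/251 + 32/251 → 63/251
merge 37/251 + 44/251 → 81/251
merge 52/251 + 55/251 → 107/251
merge 63/251 + 81/251 → 144/251
merge 107/251 + 144/251 → 1
L = 19/251 + 37/251 + 63/251 + 81/251 + 107/251 + 144/251 + 1 = 702/251 ≈ 2.797 bits/symbol.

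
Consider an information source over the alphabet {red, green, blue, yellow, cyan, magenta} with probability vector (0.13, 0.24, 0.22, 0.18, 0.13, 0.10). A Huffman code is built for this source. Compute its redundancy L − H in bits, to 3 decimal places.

0.023 bits

Entropy H = −Σ p log₂ p ≈ 2.5175 bits.
Huffman merges: 1/10+13/100→23/100; 13/100+9/50→31/100; 11/50+23/100→9/20; 6/25+31/100→11/20; 9/20+11/20→1. L = 127/50 ≈ 2.5400.
L − H = 2.5400 − 2.5175 = 0.023 bits.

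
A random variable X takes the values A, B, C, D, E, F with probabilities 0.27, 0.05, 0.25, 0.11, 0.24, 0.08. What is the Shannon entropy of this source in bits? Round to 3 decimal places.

H = −Σ pᵢ log₂ pᵢ.
−0.27·log₂(0.27) = 0.5100
−0.05·log₂(0.05) = 0.2161
−0.25·log₂(0.25) = 0.5000
−0.11·log₂(0.11) = 0.3503
−0.24·log₂(0.24) = 0.4941
−0.08·log₂(0.08) = 0.2915
Sum ≈ 2.3620 → 2.362 bits.

2.362 bits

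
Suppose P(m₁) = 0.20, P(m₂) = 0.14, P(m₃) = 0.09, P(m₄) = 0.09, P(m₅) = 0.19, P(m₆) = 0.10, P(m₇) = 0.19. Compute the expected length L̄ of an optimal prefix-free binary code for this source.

Repeatedly combine the two least-probable nodes; the expected code length is the sum of the merged weights.
merge 9/100 + 9/100 → 9/50
merge 1/10 + 7/50 → 6/25
merge 9/50 + 19/100 → 37/100
merge 19/100 + 1/5 → 39/100
merge 6/25 + 37/100 → 61/100
merge 39/100 + 61/100 → 1
L = 9/50 + 6/25 + 37/100 + 39/100 + 61/100 + 1 = 279/100 = 2.79 bits/symbol.

2.79 bits/symbol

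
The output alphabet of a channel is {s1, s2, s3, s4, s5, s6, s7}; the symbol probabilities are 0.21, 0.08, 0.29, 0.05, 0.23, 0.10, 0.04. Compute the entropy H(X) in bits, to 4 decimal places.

H = −Σ pᵢ log₂ pᵢ.
−0.21·log₂(0.21) = 0.4728
−0.08·log₂(0.08) = 0.2915
−0.29·log₂(0.29) = 0.5179
−0.05·log₂(0.05) = 0.2161
−0.23·log₂(0.23) = 0.4877
−0.10·log₂(0.10) = 0.3322
−0.04·log₂(0.04) = 0.1858
Sum ≈ 2.5039 → 2.5039 bits.

2.5039 bits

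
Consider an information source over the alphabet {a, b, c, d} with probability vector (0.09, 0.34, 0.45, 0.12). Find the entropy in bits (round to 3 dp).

H = −Σ pᵢ log₂ pᵢ.
−0.09·log₂(0.09) = 0.3127
−0.34·log₂(0.34) = 0.5292
−0.45·log₂(0.45) = 0.5184
−0.12·log₂(0.12) = 0.3671
Sum ≈ 1.7273 → 1.727 bits.

1.727 bits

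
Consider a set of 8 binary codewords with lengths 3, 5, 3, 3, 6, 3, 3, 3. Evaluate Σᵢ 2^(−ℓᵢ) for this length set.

0.796875

With common denominator 2^6 = 64: Σ 2^(−ℓᵢ) = 8/64 + 2/64 + 8/64 + 8/64 + 1/64 + 8/64 + 8/64 + 8/64 = 51/64 = 0.796875.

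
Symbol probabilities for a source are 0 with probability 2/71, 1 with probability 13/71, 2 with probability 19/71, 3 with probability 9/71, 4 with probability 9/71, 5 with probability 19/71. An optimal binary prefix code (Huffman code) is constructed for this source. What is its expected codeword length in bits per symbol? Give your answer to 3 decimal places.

2.437 bits/symbol

Repeatedly combine the two least-probable nodes; the expected code length is the sum of the merged weights.
merge 2/71 + 9/71 → 11/71
merge 9/71 + 11/71 → 20/71
merge 13/71 + 19/71 → 32/71
merge 19/71 + 20/71 → 39/71
merge 32/71 + 39/71 → 1
L = 11/71 + 20/71 + 32/71 + 39/71 + 1 = 173/71 ≈ 2.437 bits/symbol.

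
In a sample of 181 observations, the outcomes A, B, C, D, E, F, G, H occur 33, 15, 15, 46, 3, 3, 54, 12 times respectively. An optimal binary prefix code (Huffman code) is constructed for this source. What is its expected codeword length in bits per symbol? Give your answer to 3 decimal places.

2.564 bits/symbol

Probabilities are the counts divided by 181.
Repeatedly combine the two least-probable nodes; the expected code length is the sum of the merged weights.
merge 3/181 + 3/181 → 6/181
merge 6/181 + 12/181 → 18/181
merge 15/181 + 15/181 → 30/181
merge 18/181 + 30/181 → 48/181
merge 33/181 + 46/181 → 79/181
merge 48/181 + 54/181 → 102/181
merge 79/181 + 102/181 → 1
L = 6/181 + 18/181 + 30/181 + 48/181 + 79/181 + 102/181 + 1 = 464/181 ≈ 2.564 bits/symbol.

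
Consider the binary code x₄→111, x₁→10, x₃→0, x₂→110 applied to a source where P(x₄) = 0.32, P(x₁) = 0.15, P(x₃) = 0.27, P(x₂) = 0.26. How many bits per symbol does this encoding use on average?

2.31 bits/symbol

L̄ = Σ pᵢ·ℓᵢ = 0.32·3 + 0.15·2 + 0.27·1 + 0.26·3 = 2.31 bits/symbol.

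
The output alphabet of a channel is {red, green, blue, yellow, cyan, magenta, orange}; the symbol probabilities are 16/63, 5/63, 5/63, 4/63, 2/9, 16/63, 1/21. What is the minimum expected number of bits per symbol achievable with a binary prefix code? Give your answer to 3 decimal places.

2.540 bits/symbol

Repeatedly combine the two least-probable nodes; the expected code length is the sum of the merged weights.
merge 1/21 + 4/63 → 1/9
merge 5/63 + 5/63 → 10/63
merge 1/9 + 10/63 → 17/63
merge 2/9 + 16/63 → 10/21
merge 16/63 + 17/63 → 11/21
merge 10/21 + 11/21 → 1
L = 1/9 + 10/63 + 17/63 + 10/21 + 11/21 + 1 = 160/63 ≈ 2.540 bits/symbol.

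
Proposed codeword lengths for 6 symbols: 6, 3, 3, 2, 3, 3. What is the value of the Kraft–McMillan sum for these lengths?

0.765625

With common denominator 2^6 = 64: Σ 2^(−ℓᵢ) = 1/64 + 8/64 + 8/64 + 16/64 + 8/64 + 8/64 = 49/64 = 0.765625.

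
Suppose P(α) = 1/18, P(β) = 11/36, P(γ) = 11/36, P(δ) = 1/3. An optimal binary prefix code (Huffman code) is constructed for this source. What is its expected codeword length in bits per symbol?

Repeatedly combine the two least-probable nodes; the expected code length is the sum of the merged weights.
merge 1/18 + 11/36 → 13/36
merge 11/36 + 1/3 → 23/36
merge 13/36 + 23/36 → 1
L = 13/36 + 23/36 + 1 = 2 bits/symbol.

2 bits/symbol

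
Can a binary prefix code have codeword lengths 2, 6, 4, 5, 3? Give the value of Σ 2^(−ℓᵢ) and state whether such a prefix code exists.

0.484375; yes

With common denominator 2^6 = 64: Σ 2^(−ℓᵢ) = 16/64 + 1/64 + 4/64 + 2/64 + 8/64 = 31/64 = 0.484375.
Kraft's inequality requires Σ ≤ 1; here Σ = 0.484375 ≤ 1, so such a prefix code exists.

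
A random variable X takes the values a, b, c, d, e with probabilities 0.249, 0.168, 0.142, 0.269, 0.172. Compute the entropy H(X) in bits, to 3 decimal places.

H = −Σ pᵢ log₂ pᵢ.
−0.249·log₂(0.249) = 0.4994
−0.168·log₂(0.168) = 0.4323
−0.142·log₂(0.142) = 0.3999
−0.269·log₂(0.269) = 0.5096
−0.172·log₂(0.172) = 0.4368
Sum ≈ 2.2780 → 2.278 bits.

2.278 bits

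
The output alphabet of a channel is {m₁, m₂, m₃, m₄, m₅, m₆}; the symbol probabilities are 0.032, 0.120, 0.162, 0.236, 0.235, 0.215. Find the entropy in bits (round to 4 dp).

H = −Σ pᵢ log₂ pᵢ.
−0.032·log₂(0.032) = 0.1589
−0.120·log₂(0.120) = 0.3671
−0.162·log₂(0.162) = 0.4254
−0.236·log₂(0.236) = 0.4916
−0.235·log₂(0.235) = 0.4910
−0.215·log₂(0.215) = 0.4768
Sum ≈ 2.4108 → 2.4108 bits.

2.4108 bits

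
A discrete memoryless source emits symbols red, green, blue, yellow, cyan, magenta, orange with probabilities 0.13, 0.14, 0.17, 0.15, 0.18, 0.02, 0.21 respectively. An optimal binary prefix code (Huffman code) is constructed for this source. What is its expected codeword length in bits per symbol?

Repeatedly combine the two least-probable nodes; the expected code length is the sum of the merged weights.
merge 1/50 + 13/100 → 3/20
merge 7/50 + 3/20 → 29/100
merge 3/20 + 17/100 → 8/25
merge 9/50 + 21/100 → 39/100
merge 29/100 + 8/25 → 61/100
merge 39/100 + 61/100 → 1
L = 3/20 + 29/100 + 8/25 + 39/100 + 61/100 + 1 = 69/25 = 2.76 bits/symbol.

2.76 bits/symbol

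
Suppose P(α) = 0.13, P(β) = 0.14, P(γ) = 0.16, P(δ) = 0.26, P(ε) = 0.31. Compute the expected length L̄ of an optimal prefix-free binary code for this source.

2.27 bits/symbol

Repeatedly combine the two least-probable nodes; the expected code length is the sum of the merged weights.
merge 13/100 + 7/50 → 27/100
merge 4/25 + 13/50 → 21/50
merge 27/100 + 31/100 → 29/50
merge 21/50 + 29/50 → 1
L = 27/100 + 21/50 + 29/50 + 1 = 227/100 = 2.27 bits/symbol.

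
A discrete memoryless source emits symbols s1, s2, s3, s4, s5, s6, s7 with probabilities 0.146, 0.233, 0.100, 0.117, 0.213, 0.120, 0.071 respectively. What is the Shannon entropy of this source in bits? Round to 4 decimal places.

H = −Σ pᵢ log₂ pᵢ.
−0.146·log₂(0.146) = 0.4053
−0.233·log₂(0.233) = 0.4897
−0.100·log₂(0.100) = 0.3322
−0.117·log₂(0.117) = 0.3622
−0.213·log₂(0.213) = 0.4752
−0.120·log₂(0.120) = 0.3671
−0.071·log₂(0.071) = 0.2709
Sum ≈ 2.7025 → 2.7025 bits.

2.7025 bits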